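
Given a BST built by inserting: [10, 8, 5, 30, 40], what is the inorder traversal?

Tree insertion order: [10, 8, 5, 30, 40]
Tree (level-order array): [10, 8, 30, 5, None, None, 40]
Inorder traversal: [5, 8, 10, 30, 40]


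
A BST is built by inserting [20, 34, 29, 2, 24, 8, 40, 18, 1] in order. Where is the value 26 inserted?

Starting tree (level order): [20, 2, 34, 1, 8, 29, 40, None, None, None, 18, 24]
Insertion path: 20 -> 34 -> 29 -> 24
Result: insert 26 as right child of 24
Final tree (level order): [20, 2, 34, 1, 8, 29, 40, None, None, None, 18, 24, None, None, None, None, None, None, 26]


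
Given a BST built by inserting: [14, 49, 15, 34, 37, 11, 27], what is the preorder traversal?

Tree insertion order: [14, 49, 15, 34, 37, 11, 27]
Tree (level-order array): [14, 11, 49, None, None, 15, None, None, 34, 27, 37]
Preorder traversal: [14, 11, 49, 15, 34, 27, 37]


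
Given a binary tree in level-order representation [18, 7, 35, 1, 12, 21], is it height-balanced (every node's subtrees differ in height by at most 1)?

Tree (level-order array): [18, 7, 35, 1, 12, 21]
Definition: a tree is height-balanced if, at every node, |h(left) - h(right)| <= 1 (empty subtree has height -1).
Bottom-up per-node check:
  node 1: h_left=-1, h_right=-1, diff=0 [OK], height=0
  node 12: h_left=-1, h_right=-1, diff=0 [OK], height=0
  node 7: h_left=0, h_right=0, diff=0 [OK], height=1
  node 21: h_left=-1, h_right=-1, diff=0 [OK], height=0
  node 35: h_left=0, h_right=-1, diff=1 [OK], height=1
  node 18: h_left=1, h_right=1, diff=0 [OK], height=2
All nodes satisfy the balance condition.
Result: Balanced


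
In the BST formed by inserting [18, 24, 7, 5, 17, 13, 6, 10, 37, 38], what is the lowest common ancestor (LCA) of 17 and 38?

Tree insertion order: [18, 24, 7, 5, 17, 13, 6, 10, 37, 38]
Tree (level-order array): [18, 7, 24, 5, 17, None, 37, None, 6, 13, None, None, 38, None, None, 10]
In a BST, the LCA of p=17, q=38 is the first node v on the
root-to-leaf path with p <= v <= q (go left if both < v, right if both > v).
Walk from root:
  at 18: 17 <= 18 <= 38, this is the LCA
LCA = 18


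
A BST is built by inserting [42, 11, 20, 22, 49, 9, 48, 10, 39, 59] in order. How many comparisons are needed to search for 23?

Search path for 23: 42 -> 11 -> 20 -> 22 -> 39
Found: False
Comparisons: 5


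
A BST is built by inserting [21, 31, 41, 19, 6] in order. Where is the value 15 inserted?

Starting tree (level order): [21, 19, 31, 6, None, None, 41]
Insertion path: 21 -> 19 -> 6
Result: insert 15 as right child of 6
Final tree (level order): [21, 19, 31, 6, None, None, 41, None, 15]


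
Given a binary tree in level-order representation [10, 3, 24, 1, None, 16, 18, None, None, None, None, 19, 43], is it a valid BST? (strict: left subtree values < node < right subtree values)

Level-order array: [10, 3, 24, 1, None, 16, 18, None, None, None, None, 19, 43]
Validate using subtree bounds (lo, hi): at each node, require lo < value < hi,
then recurse left with hi=value and right with lo=value.
Preorder trace (stopping at first violation):
  at node 10 with bounds (-inf, +inf): OK
  at node 3 with bounds (-inf, 10): OK
  at node 1 with bounds (-inf, 3): OK
  at node 24 with bounds (10, +inf): OK
  at node 16 with bounds (10, 24): OK
  at node 18 with bounds (24, +inf): VIOLATION
Node 18 violates its bound: not (24 < 18 < +inf).
Result: Not a valid BST


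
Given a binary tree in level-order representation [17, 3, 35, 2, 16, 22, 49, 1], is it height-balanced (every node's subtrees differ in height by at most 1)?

Tree (level-order array): [17, 3, 35, 2, 16, 22, 49, 1]
Definition: a tree is height-balanced if, at every node, |h(left) - h(right)| <= 1 (empty subtree has height -1).
Bottom-up per-node check:
  node 1: h_left=-1, h_right=-1, diff=0 [OK], height=0
  node 2: h_left=0, h_right=-1, diff=1 [OK], height=1
  node 16: h_left=-1, h_right=-1, diff=0 [OK], height=0
  node 3: h_left=1, h_right=0, diff=1 [OK], height=2
  node 22: h_left=-1, h_right=-1, diff=0 [OK], height=0
  node 49: h_left=-1, h_right=-1, diff=0 [OK], height=0
  node 35: h_left=0, h_right=0, diff=0 [OK], height=1
  node 17: h_left=2, h_right=1, diff=1 [OK], height=3
All nodes satisfy the balance condition.
Result: Balanced


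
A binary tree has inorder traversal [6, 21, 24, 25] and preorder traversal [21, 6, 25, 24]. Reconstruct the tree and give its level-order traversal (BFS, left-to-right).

Inorder:  [6, 21, 24, 25]
Preorder: [21, 6, 25, 24]
Algorithm: preorder visits root first, so consume preorder in order;
for each root, split the current inorder slice at that value into
left-subtree inorder and right-subtree inorder, then recurse.
Recursive splits:
  root=21; inorder splits into left=[6], right=[24, 25]
  root=6; inorder splits into left=[], right=[]
  root=25; inorder splits into left=[24], right=[]
  root=24; inorder splits into left=[], right=[]
Reconstructed level-order: [21, 6, 25, 24]


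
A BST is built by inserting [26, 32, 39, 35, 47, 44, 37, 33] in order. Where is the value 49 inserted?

Starting tree (level order): [26, None, 32, None, 39, 35, 47, 33, 37, 44]
Insertion path: 26 -> 32 -> 39 -> 47
Result: insert 49 as right child of 47
Final tree (level order): [26, None, 32, None, 39, 35, 47, 33, 37, 44, 49]


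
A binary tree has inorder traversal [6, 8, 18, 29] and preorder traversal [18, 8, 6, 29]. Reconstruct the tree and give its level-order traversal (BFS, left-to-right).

Inorder:  [6, 8, 18, 29]
Preorder: [18, 8, 6, 29]
Algorithm: preorder visits root first, so consume preorder in order;
for each root, split the current inorder slice at that value into
left-subtree inorder and right-subtree inorder, then recurse.
Recursive splits:
  root=18; inorder splits into left=[6, 8], right=[29]
  root=8; inorder splits into left=[6], right=[]
  root=6; inorder splits into left=[], right=[]
  root=29; inorder splits into left=[], right=[]
Reconstructed level-order: [18, 8, 29, 6]


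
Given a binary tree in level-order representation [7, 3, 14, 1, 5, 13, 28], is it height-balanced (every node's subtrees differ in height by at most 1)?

Tree (level-order array): [7, 3, 14, 1, 5, 13, 28]
Definition: a tree is height-balanced if, at every node, |h(left) - h(right)| <= 1 (empty subtree has height -1).
Bottom-up per-node check:
  node 1: h_left=-1, h_right=-1, diff=0 [OK], height=0
  node 5: h_left=-1, h_right=-1, diff=0 [OK], height=0
  node 3: h_left=0, h_right=0, diff=0 [OK], height=1
  node 13: h_left=-1, h_right=-1, diff=0 [OK], height=0
  node 28: h_left=-1, h_right=-1, diff=0 [OK], height=0
  node 14: h_left=0, h_right=0, diff=0 [OK], height=1
  node 7: h_left=1, h_right=1, diff=0 [OK], height=2
All nodes satisfy the balance condition.
Result: Balanced


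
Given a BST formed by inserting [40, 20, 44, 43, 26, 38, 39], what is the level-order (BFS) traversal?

Tree insertion order: [40, 20, 44, 43, 26, 38, 39]
Tree (level-order array): [40, 20, 44, None, 26, 43, None, None, 38, None, None, None, 39]
BFS from the root, enqueuing left then right child of each popped node:
  queue [40] -> pop 40, enqueue [20, 44], visited so far: [40]
  queue [20, 44] -> pop 20, enqueue [26], visited so far: [40, 20]
  queue [44, 26] -> pop 44, enqueue [43], visited so far: [40, 20, 44]
  queue [26, 43] -> pop 26, enqueue [38], visited so far: [40, 20, 44, 26]
  queue [43, 38] -> pop 43, enqueue [none], visited so far: [40, 20, 44, 26, 43]
  queue [38] -> pop 38, enqueue [39], visited so far: [40, 20, 44, 26, 43, 38]
  queue [39] -> pop 39, enqueue [none], visited so far: [40, 20, 44, 26, 43, 38, 39]
Result: [40, 20, 44, 26, 43, 38, 39]


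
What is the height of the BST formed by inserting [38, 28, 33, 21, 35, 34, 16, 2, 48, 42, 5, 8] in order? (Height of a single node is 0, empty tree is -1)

Insertion order: [38, 28, 33, 21, 35, 34, 16, 2, 48, 42, 5, 8]
Tree (level-order array): [38, 28, 48, 21, 33, 42, None, 16, None, None, 35, None, None, 2, None, 34, None, None, 5, None, None, None, 8]
Compute height bottom-up (empty subtree = -1):
  height(8) = 1 + max(-1, -1) = 0
  height(5) = 1 + max(-1, 0) = 1
  height(2) = 1 + max(-1, 1) = 2
  height(16) = 1 + max(2, -1) = 3
  height(21) = 1 + max(3, -1) = 4
  height(34) = 1 + max(-1, -1) = 0
  height(35) = 1 + max(0, -1) = 1
  height(33) = 1 + max(-1, 1) = 2
  height(28) = 1 + max(4, 2) = 5
  height(42) = 1 + max(-1, -1) = 0
  height(48) = 1 + max(0, -1) = 1
  height(38) = 1 + max(5, 1) = 6
Height = 6


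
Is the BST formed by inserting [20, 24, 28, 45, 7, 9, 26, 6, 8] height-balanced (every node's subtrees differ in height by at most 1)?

Tree (level-order array): [20, 7, 24, 6, 9, None, 28, None, None, 8, None, 26, 45]
Definition: a tree is height-balanced if, at every node, |h(left) - h(right)| <= 1 (empty subtree has height -1).
Bottom-up per-node check:
  node 6: h_left=-1, h_right=-1, diff=0 [OK], height=0
  node 8: h_left=-1, h_right=-1, diff=0 [OK], height=0
  node 9: h_left=0, h_right=-1, diff=1 [OK], height=1
  node 7: h_left=0, h_right=1, diff=1 [OK], height=2
  node 26: h_left=-1, h_right=-1, diff=0 [OK], height=0
  node 45: h_left=-1, h_right=-1, diff=0 [OK], height=0
  node 28: h_left=0, h_right=0, diff=0 [OK], height=1
  node 24: h_left=-1, h_right=1, diff=2 [FAIL (|-1-1|=2 > 1)], height=2
  node 20: h_left=2, h_right=2, diff=0 [OK], height=3
Node 24 violates the condition: |-1 - 1| = 2 > 1.
Result: Not balanced


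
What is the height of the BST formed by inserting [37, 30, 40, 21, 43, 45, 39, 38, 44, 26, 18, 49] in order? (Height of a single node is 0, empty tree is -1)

Insertion order: [37, 30, 40, 21, 43, 45, 39, 38, 44, 26, 18, 49]
Tree (level-order array): [37, 30, 40, 21, None, 39, 43, 18, 26, 38, None, None, 45, None, None, None, None, None, None, 44, 49]
Compute height bottom-up (empty subtree = -1):
  height(18) = 1 + max(-1, -1) = 0
  height(26) = 1 + max(-1, -1) = 0
  height(21) = 1 + max(0, 0) = 1
  height(30) = 1 + max(1, -1) = 2
  height(38) = 1 + max(-1, -1) = 0
  height(39) = 1 + max(0, -1) = 1
  height(44) = 1 + max(-1, -1) = 0
  height(49) = 1 + max(-1, -1) = 0
  height(45) = 1 + max(0, 0) = 1
  height(43) = 1 + max(-1, 1) = 2
  height(40) = 1 + max(1, 2) = 3
  height(37) = 1 + max(2, 3) = 4
Height = 4


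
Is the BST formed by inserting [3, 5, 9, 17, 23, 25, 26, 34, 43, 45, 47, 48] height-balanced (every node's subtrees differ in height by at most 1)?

Tree (level-order array): [3, None, 5, None, 9, None, 17, None, 23, None, 25, None, 26, None, 34, None, 43, None, 45, None, 47, None, 48]
Definition: a tree is height-balanced if, at every node, |h(left) - h(right)| <= 1 (empty subtree has height -1).
Bottom-up per-node check:
  node 48: h_left=-1, h_right=-1, diff=0 [OK], height=0
  node 47: h_left=-1, h_right=0, diff=1 [OK], height=1
  node 45: h_left=-1, h_right=1, diff=2 [FAIL (|-1-1|=2 > 1)], height=2
  node 43: h_left=-1, h_right=2, diff=3 [FAIL (|-1-2|=3 > 1)], height=3
  node 34: h_left=-1, h_right=3, diff=4 [FAIL (|-1-3|=4 > 1)], height=4
  node 26: h_left=-1, h_right=4, diff=5 [FAIL (|-1-4|=5 > 1)], height=5
  node 25: h_left=-1, h_right=5, diff=6 [FAIL (|-1-5|=6 > 1)], height=6
  node 23: h_left=-1, h_right=6, diff=7 [FAIL (|-1-6|=7 > 1)], height=7
  node 17: h_left=-1, h_right=7, diff=8 [FAIL (|-1-7|=8 > 1)], height=8
  node 9: h_left=-1, h_right=8, diff=9 [FAIL (|-1-8|=9 > 1)], height=9
  node 5: h_left=-1, h_right=9, diff=10 [FAIL (|-1-9|=10 > 1)], height=10
  node 3: h_left=-1, h_right=10, diff=11 [FAIL (|-1-10|=11 > 1)], height=11
Node 45 violates the condition: |-1 - 1| = 2 > 1.
Result: Not balanced


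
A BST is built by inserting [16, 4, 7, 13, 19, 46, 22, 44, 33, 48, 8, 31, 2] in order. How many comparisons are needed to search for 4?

Search path for 4: 16 -> 4
Found: True
Comparisons: 2


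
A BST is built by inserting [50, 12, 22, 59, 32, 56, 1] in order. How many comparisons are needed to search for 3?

Search path for 3: 50 -> 12 -> 1
Found: False
Comparisons: 3


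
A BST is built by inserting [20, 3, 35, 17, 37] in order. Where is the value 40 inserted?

Starting tree (level order): [20, 3, 35, None, 17, None, 37]
Insertion path: 20 -> 35 -> 37
Result: insert 40 as right child of 37
Final tree (level order): [20, 3, 35, None, 17, None, 37, None, None, None, 40]


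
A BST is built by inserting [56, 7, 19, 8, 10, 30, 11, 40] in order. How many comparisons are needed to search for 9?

Search path for 9: 56 -> 7 -> 19 -> 8 -> 10
Found: False
Comparisons: 5


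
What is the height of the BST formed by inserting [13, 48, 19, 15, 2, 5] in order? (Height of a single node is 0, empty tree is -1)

Insertion order: [13, 48, 19, 15, 2, 5]
Tree (level-order array): [13, 2, 48, None, 5, 19, None, None, None, 15]
Compute height bottom-up (empty subtree = -1):
  height(5) = 1 + max(-1, -1) = 0
  height(2) = 1 + max(-1, 0) = 1
  height(15) = 1 + max(-1, -1) = 0
  height(19) = 1 + max(0, -1) = 1
  height(48) = 1 + max(1, -1) = 2
  height(13) = 1 + max(1, 2) = 3
Height = 3


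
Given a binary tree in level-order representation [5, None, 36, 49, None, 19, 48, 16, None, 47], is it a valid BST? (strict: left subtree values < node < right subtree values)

Level-order array: [5, None, 36, 49, None, 19, 48, 16, None, 47]
Validate using subtree bounds (lo, hi): at each node, require lo < value < hi,
then recurse left with hi=value and right with lo=value.
Preorder trace (stopping at first violation):
  at node 5 with bounds (-inf, +inf): OK
  at node 36 with bounds (5, +inf): OK
  at node 49 with bounds (5, 36): VIOLATION
Node 49 violates its bound: not (5 < 49 < 36).
Result: Not a valid BST


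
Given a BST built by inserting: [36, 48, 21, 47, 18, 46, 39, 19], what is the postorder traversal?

Tree insertion order: [36, 48, 21, 47, 18, 46, 39, 19]
Tree (level-order array): [36, 21, 48, 18, None, 47, None, None, 19, 46, None, None, None, 39]
Postorder traversal: [19, 18, 21, 39, 46, 47, 48, 36]


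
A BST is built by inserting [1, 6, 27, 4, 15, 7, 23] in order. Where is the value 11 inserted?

Starting tree (level order): [1, None, 6, 4, 27, None, None, 15, None, 7, 23]
Insertion path: 1 -> 6 -> 27 -> 15 -> 7
Result: insert 11 as right child of 7
Final tree (level order): [1, None, 6, 4, 27, None, None, 15, None, 7, 23, None, 11]


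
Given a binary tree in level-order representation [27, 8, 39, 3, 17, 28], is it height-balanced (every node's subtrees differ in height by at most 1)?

Tree (level-order array): [27, 8, 39, 3, 17, 28]
Definition: a tree is height-balanced if, at every node, |h(left) - h(right)| <= 1 (empty subtree has height -1).
Bottom-up per-node check:
  node 3: h_left=-1, h_right=-1, diff=0 [OK], height=0
  node 17: h_left=-1, h_right=-1, diff=0 [OK], height=0
  node 8: h_left=0, h_right=0, diff=0 [OK], height=1
  node 28: h_left=-1, h_right=-1, diff=0 [OK], height=0
  node 39: h_left=0, h_right=-1, diff=1 [OK], height=1
  node 27: h_left=1, h_right=1, diff=0 [OK], height=2
All nodes satisfy the balance condition.
Result: Balanced


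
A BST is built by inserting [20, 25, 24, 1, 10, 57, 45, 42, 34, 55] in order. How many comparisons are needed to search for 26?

Search path for 26: 20 -> 25 -> 57 -> 45 -> 42 -> 34
Found: False
Comparisons: 6


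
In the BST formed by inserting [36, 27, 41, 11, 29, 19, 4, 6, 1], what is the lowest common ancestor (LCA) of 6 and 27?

Tree insertion order: [36, 27, 41, 11, 29, 19, 4, 6, 1]
Tree (level-order array): [36, 27, 41, 11, 29, None, None, 4, 19, None, None, 1, 6]
In a BST, the LCA of p=6, q=27 is the first node v on the
root-to-leaf path with p <= v <= q (go left if both < v, right if both > v).
Walk from root:
  at 36: both 6 and 27 < 36, go left
  at 27: 6 <= 27 <= 27, this is the LCA
LCA = 27


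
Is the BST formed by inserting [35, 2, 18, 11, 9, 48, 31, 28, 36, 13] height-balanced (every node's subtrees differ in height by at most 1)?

Tree (level-order array): [35, 2, 48, None, 18, 36, None, 11, 31, None, None, 9, 13, 28]
Definition: a tree is height-balanced if, at every node, |h(left) - h(right)| <= 1 (empty subtree has height -1).
Bottom-up per-node check:
  node 9: h_left=-1, h_right=-1, diff=0 [OK], height=0
  node 13: h_left=-1, h_right=-1, diff=0 [OK], height=0
  node 11: h_left=0, h_right=0, diff=0 [OK], height=1
  node 28: h_left=-1, h_right=-1, diff=0 [OK], height=0
  node 31: h_left=0, h_right=-1, diff=1 [OK], height=1
  node 18: h_left=1, h_right=1, diff=0 [OK], height=2
  node 2: h_left=-1, h_right=2, diff=3 [FAIL (|-1-2|=3 > 1)], height=3
  node 36: h_left=-1, h_right=-1, diff=0 [OK], height=0
  node 48: h_left=0, h_right=-1, diff=1 [OK], height=1
  node 35: h_left=3, h_right=1, diff=2 [FAIL (|3-1|=2 > 1)], height=4
Node 2 violates the condition: |-1 - 2| = 3 > 1.
Result: Not balanced


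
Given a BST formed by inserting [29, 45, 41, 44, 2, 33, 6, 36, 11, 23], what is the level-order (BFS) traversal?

Tree insertion order: [29, 45, 41, 44, 2, 33, 6, 36, 11, 23]
Tree (level-order array): [29, 2, 45, None, 6, 41, None, None, 11, 33, 44, None, 23, None, 36]
BFS from the root, enqueuing left then right child of each popped node:
  queue [29] -> pop 29, enqueue [2, 45], visited so far: [29]
  queue [2, 45] -> pop 2, enqueue [6], visited so far: [29, 2]
  queue [45, 6] -> pop 45, enqueue [41], visited so far: [29, 2, 45]
  queue [6, 41] -> pop 6, enqueue [11], visited so far: [29, 2, 45, 6]
  queue [41, 11] -> pop 41, enqueue [33, 44], visited so far: [29, 2, 45, 6, 41]
  queue [11, 33, 44] -> pop 11, enqueue [23], visited so far: [29, 2, 45, 6, 41, 11]
  queue [33, 44, 23] -> pop 33, enqueue [36], visited so far: [29, 2, 45, 6, 41, 11, 33]
  queue [44, 23, 36] -> pop 44, enqueue [none], visited so far: [29, 2, 45, 6, 41, 11, 33, 44]
  queue [23, 36] -> pop 23, enqueue [none], visited so far: [29, 2, 45, 6, 41, 11, 33, 44, 23]
  queue [36] -> pop 36, enqueue [none], visited so far: [29, 2, 45, 6, 41, 11, 33, 44, 23, 36]
Result: [29, 2, 45, 6, 41, 11, 33, 44, 23, 36]


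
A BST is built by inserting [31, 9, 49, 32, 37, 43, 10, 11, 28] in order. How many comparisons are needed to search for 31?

Search path for 31: 31
Found: True
Comparisons: 1


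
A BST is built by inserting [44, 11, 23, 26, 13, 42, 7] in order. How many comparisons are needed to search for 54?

Search path for 54: 44
Found: False
Comparisons: 1


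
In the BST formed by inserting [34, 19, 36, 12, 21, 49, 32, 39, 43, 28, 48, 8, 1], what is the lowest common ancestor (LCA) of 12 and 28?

Tree insertion order: [34, 19, 36, 12, 21, 49, 32, 39, 43, 28, 48, 8, 1]
Tree (level-order array): [34, 19, 36, 12, 21, None, 49, 8, None, None, 32, 39, None, 1, None, 28, None, None, 43, None, None, None, None, None, 48]
In a BST, the LCA of p=12, q=28 is the first node v on the
root-to-leaf path with p <= v <= q (go left if both < v, right if both > v).
Walk from root:
  at 34: both 12 and 28 < 34, go left
  at 19: 12 <= 19 <= 28, this is the LCA
LCA = 19


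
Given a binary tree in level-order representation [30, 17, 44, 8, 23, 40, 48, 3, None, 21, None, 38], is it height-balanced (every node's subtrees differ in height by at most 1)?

Tree (level-order array): [30, 17, 44, 8, 23, 40, 48, 3, None, 21, None, 38]
Definition: a tree is height-balanced if, at every node, |h(left) - h(right)| <= 1 (empty subtree has height -1).
Bottom-up per-node check:
  node 3: h_left=-1, h_right=-1, diff=0 [OK], height=0
  node 8: h_left=0, h_right=-1, diff=1 [OK], height=1
  node 21: h_left=-1, h_right=-1, diff=0 [OK], height=0
  node 23: h_left=0, h_right=-1, diff=1 [OK], height=1
  node 17: h_left=1, h_right=1, diff=0 [OK], height=2
  node 38: h_left=-1, h_right=-1, diff=0 [OK], height=0
  node 40: h_left=0, h_right=-1, diff=1 [OK], height=1
  node 48: h_left=-1, h_right=-1, diff=0 [OK], height=0
  node 44: h_left=1, h_right=0, diff=1 [OK], height=2
  node 30: h_left=2, h_right=2, diff=0 [OK], height=3
All nodes satisfy the balance condition.
Result: Balanced


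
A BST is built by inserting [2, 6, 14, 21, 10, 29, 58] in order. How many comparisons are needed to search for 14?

Search path for 14: 2 -> 6 -> 14
Found: True
Comparisons: 3


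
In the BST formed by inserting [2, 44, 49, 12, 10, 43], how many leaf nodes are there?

Tree built from: [2, 44, 49, 12, 10, 43]
Tree (level-order array): [2, None, 44, 12, 49, 10, 43]
Rule: A leaf has 0 children.
Per-node child counts:
  node 2: 1 child(ren)
  node 44: 2 child(ren)
  node 12: 2 child(ren)
  node 10: 0 child(ren)
  node 43: 0 child(ren)
  node 49: 0 child(ren)
Matching nodes: [10, 43, 49]
Count of leaf nodes: 3


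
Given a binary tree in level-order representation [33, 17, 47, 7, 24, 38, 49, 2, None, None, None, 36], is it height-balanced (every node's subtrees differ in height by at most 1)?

Tree (level-order array): [33, 17, 47, 7, 24, 38, 49, 2, None, None, None, 36]
Definition: a tree is height-balanced if, at every node, |h(left) - h(right)| <= 1 (empty subtree has height -1).
Bottom-up per-node check:
  node 2: h_left=-1, h_right=-1, diff=0 [OK], height=0
  node 7: h_left=0, h_right=-1, diff=1 [OK], height=1
  node 24: h_left=-1, h_right=-1, diff=0 [OK], height=0
  node 17: h_left=1, h_right=0, diff=1 [OK], height=2
  node 36: h_left=-1, h_right=-1, diff=0 [OK], height=0
  node 38: h_left=0, h_right=-1, diff=1 [OK], height=1
  node 49: h_left=-1, h_right=-1, diff=0 [OK], height=0
  node 47: h_left=1, h_right=0, diff=1 [OK], height=2
  node 33: h_left=2, h_right=2, diff=0 [OK], height=3
All nodes satisfy the balance condition.
Result: Balanced


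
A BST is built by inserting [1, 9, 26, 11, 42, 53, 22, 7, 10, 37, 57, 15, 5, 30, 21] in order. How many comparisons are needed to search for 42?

Search path for 42: 1 -> 9 -> 26 -> 42
Found: True
Comparisons: 4


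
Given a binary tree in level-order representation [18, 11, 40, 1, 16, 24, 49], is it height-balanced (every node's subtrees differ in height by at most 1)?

Tree (level-order array): [18, 11, 40, 1, 16, 24, 49]
Definition: a tree is height-balanced if, at every node, |h(left) - h(right)| <= 1 (empty subtree has height -1).
Bottom-up per-node check:
  node 1: h_left=-1, h_right=-1, diff=0 [OK], height=0
  node 16: h_left=-1, h_right=-1, diff=0 [OK], height=0
  node 11: h_left=0, h_right=0, diff=0 [OK], height=1
  node 24: h_left=-1, h_right=-1, diff=0 [OK], height=0
  node 49: h_left=-1, h_right=-1, diff=0 [OK], height=0
  node 40: h_left=0, h_right=0, diff=0 [OK], height=1
  node 18: h_left=1, h_right=1, diff=0 [OK], height=2
All nodes satisfy the balance condition.
Result: Balanced


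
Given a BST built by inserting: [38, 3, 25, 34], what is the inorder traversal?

Tree insertion order: [38, 3, 25, 34]
Tree (level-order array): [38, 3, None, None, 25, None, 34]
Inorder traversal: [3, 25, 34, 38]


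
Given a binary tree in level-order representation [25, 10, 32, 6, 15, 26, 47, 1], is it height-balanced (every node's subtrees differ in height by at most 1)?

Tree (level-order array): [25, 10, 32, 6, 15, 26, 47, 1]
Definition: a tree is height-balanced if, at every node, |h(left) - h(right)| <= 1 (empty subtree has height -1).
Bottom-up per-node check:
  node 1: h_left=-1, h_right=-1, diff=0 [OK], height=0
  node 6: h_left=0, h_right=-1, diff=1 [OK], height=1
  node 15: h_left=-1, h_right=-1, diff=0 [OK], height=0
  node 10: h_left=1, h_right=0, diff=1 [OK], height=2
  node 26: h_left=-1, h_right=-1, diff=0 [OK], height=0
  node 47: h_left=-1, h_right=-1, diff=0 [OK], height=0
  node 32: h_left=0, h_right=0, diff=0 [OK], height=1
  node 25: h_left=2, h_right=1, diff=1 [OK], height=3
All nodes satisfy the balance condition.
Result: Balanced


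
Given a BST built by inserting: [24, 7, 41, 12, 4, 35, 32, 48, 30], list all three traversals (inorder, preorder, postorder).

Tree insertion order: [24, 7, 41, 12, 4, 35, 32, 48, 30]
Tree (level-order array): [24, 7, 41, 4, 12, 35, 48, None, None, None, None, 32, None, None, None, 30]
Inorder (L, root, R): [4, 7, 12, 24, 30, 32, 35, 41, 48]
Preorder (root, L, R): [24, 7, 4, 12, 41, 35, 32, 30, 48]
Postorder (L, R, root): [4, 12, 7, 30, 32, 35, 48, 41, 24]


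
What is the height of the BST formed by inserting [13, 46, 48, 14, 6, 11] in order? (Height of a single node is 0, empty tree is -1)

Insertion order: [13, 46, 48, 14, 6, 11]
Tree (level-order array): [13, 6, 46, None, 11, 14, 48]
Compute height bottom-up (empty subtree = -1):
  height(11) = 1 + max(-1, -1) = 0
  height(6) = 1 + max(-1, 0) = 1
  height(14) = 1 + max(-1, -1) = 0
  height(48) = 1 + max(-1, -1) = 0
  height(46) = 1 + max(0, 0) = 1
  height(13) = 1 + max(1, 1) = 2
Height = 2


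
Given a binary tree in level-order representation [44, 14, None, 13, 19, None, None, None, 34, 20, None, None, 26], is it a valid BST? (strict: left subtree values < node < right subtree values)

Level-order array: [44, 14, None, 13, 19, None, None, None, 34, 20, None, None, 26]
Validate using subtree bounds (lo, hi): at each node, require lo < value < hi,
then recurse left with hi=value and right with lo=value.
Preorder trace (stopping at first violation):
  at node 44 with bounds (-inf, +inf): OK
  at node 14 with bounds (-inf, 44): OK
  at node 13 with bounds (-inf, 14): OK
  at node 19 with bounds (14, 44): OK
  at node 34 with bounds (19, 44): OK
  at node 20 with bounds (19, 34): OK
  at node 26 with bounds (20, 34): OK
No violation found at any node.
Result: Valid BST


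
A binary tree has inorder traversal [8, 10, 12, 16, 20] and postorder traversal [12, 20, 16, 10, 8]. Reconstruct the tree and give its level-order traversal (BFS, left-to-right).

Inorder:   [8, 10, 12, 16, 20]
Postorder: [12, 20, 16, 10, 8]
Algorithm: postorder visits root last, so walk postorder right-to-left;
each value is the root of the current inorder slice — split it at that
value, recurse on the right subtree first, then the left.
Recursive splits:
  root=8; inorder splits into left=[], right=[10, 12, 16, 20]
  root=10; inorder splits into left=[], right=[12, 16, 20]
  root=16; inorder splits into left=[12], right=[20]
  root=20; inorder splits into left=[], right=[]
  root=12; inorder splits into left=[], right=[]
Reconstructed level-order: [8, 10, 16, 12, 20]


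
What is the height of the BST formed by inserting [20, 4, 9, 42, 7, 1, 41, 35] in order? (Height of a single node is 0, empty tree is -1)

Insertion order: [20, 4, 9, 42, 7, 1, 41, 35]
Tree (level-order array): [20, 4, 42, 1, 9, 41, None, None, None, 7, None, 35]
Compute height bottom-up (empty subtree = -1):
  height(1) = 1 + max(-1, -1) = 0
  height(7) = 1 + max(-1, -1) = 0
  height(9) = 1 + max(0, -1) = 1
  height(4) = 1 + max(0, 1) = 2
  height(35) = 1 + max(-1, -1) = 0
  height(41) = 1 + max(0, -1) = 1
  height(42) = 1 + max(1, -1) = 2
  height(20) = 1 + max(2, 2) = 3
Height = 3


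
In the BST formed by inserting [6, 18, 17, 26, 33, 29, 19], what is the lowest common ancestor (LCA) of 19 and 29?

Tree insertion order: [6, 18, 17, 26, 33, 29, 19]
Tree (level-order array): [6, None, 18, 17, 26, None, None, 19, 33, None, None, 29]
In a BST, the LCA of p=19, q=29 is the first node v on the
root-to-leaf path with p <= v <= q (go left if both < v, right if both > v).
Walk from root:
  at 6: both 19 and 29 > 6, go right
  at 18: both 19 and 29 > 18, go right
  at 26: 19 <= 26 <= 29, this is the LCA
LCA = 26


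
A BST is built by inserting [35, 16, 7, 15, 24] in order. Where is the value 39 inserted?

Starting tree (level order): [35, 16, None, 7, 24, None, 15]
Insertion path: 35
Result: insert 39 as right child of 35
Final tree (level order): [35, 16, 39, 7, 24, None, None, None, 15]


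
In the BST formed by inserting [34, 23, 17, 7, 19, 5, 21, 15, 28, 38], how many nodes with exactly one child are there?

Tree built from: [34, 23, 17, 7, 19, 5, 21, 15, 28, 38]
Tree (level-order array): [34, 23, 38, 17, 28, None, None, 7, 19, None, None, 5, 15, None, 21]
Rule: These are nodes with exactly 1 non-null child.
Per-node child counts:
  node 34: 2 child(ren)
  node 23: 2 child(ren)
  node 17: 2 child(ren)
  node 7: 2 child(ren)
  node 5: 0 child(ren)
  node 15: 0 child(ren)
  node 19: 1 child(ren)
  node 21: 0 child(ren)
  node 28: 0 child(ren)
  node 38: 0 child(ren)
Matching nodes: [19]
Count of nodes with exactly one child: 1


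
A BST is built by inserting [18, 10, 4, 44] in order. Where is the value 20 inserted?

Starting tree (level order): [18, 10, 44, 4]
Insertion path: 18 -> 44
Result: insert 20 as left child of 44
Final tree (level order): [18, 10, 44, 4, None, 20]


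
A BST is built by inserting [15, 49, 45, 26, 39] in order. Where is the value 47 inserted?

Starting tree (level order): [15, None, 49, 45, None, 26, None, None, 39]
Insertion path: 15 -> 49 -> 45
Result: insert 47 as right child of 45
Final tree (level order): [15, None, 49, 45, None, 26, 47, None, 39]


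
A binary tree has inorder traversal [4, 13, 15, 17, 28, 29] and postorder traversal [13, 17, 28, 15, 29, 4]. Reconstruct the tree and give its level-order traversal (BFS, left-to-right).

Inorder:   [4, 13, 15, 17, 28, 29]
Postorder: [13, 17, 28, 15, 29, 4]
Algorithm: postorder visits root last, so walk postorder right-to-left;
each value is the root of the current inorder slice — split it at that
value, recurse on the right subtree first, then the left.
Recursive splits:
  root=4; inorder splits into left=[], right=[13, 15, 17, 28, 29]
  root=29; inorder splits into left=[13, 15, 17, 28], right=[]
  root=15; inorder splits into left=[13], right=[17, 28]
  root=28; inorder splits into left=[17], right=[]
  root=17; inorder splits into left=[], right=[]
  root=13; inorder splits into left=[], right=[]
Reconstructed level-order: [4, 29, 15, 13, 28, 17]


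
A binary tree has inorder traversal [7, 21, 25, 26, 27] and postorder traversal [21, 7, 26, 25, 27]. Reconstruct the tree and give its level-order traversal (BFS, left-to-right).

Inorder:   [7, 21, 25, 26, 27]
Postorder: [21, 7, 26, 25, 27]
Algorithm: postorder visits root last, so walk postorder right-to-left;
each value is the root of the current inorder slice — split it at that
value, recurse on the right subtree first, then the left.
Recursive splits:
  root=27; inorder splits into left=[7, 21, 25, 26], right=[]
  root=25; inorder splits into left=[7, 21], right=[26]
  root=26; inorder splits into left=[], right=[]
  root=7; inorder splits into left=[], right=[21]
  root=21; inorder splits into left=[], right=[]
Reconstructed level-order: [27, 25, 7, 26, 21]


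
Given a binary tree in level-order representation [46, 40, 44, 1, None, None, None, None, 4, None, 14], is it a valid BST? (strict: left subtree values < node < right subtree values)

Level-order array: [46, 40, 44, 1, None, None, None, None, 4, None, 14]
Validate using subtree bounds (lo, hi): at each node, require lo < value < hi,
then recurse left with hi=value and right with lo=value.
Preorder trace (stopping at first violation):
  at node 46 with bounds (-inf, +inf): OK
  at node 40 with bounds (-inf, 46): OK
  at node 1 with bounds (-inf, 40): OK
  at node 4 with bounds (1, 40): OK
  at node 14 with bounds (4, 40): OK
  at node 44 with bounds (46, +inf): VIOLATION
Node 44 violates its bound: not (46 < 44 < +inf).
Result: Not a valid BST


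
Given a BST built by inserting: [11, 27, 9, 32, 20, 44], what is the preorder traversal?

Tree insertion order: [11, 27, 9, 32, 20, 44]
Tree (level-order array): [11, 9, 27, None, None, 20, 32, None, None, None, 44]
Preorder traversal: [11, 9, 27, 20, 32, 44]


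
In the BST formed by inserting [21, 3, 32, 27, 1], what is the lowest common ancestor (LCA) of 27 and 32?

Tree insertion order: [21, 3, 32, 27, 1]
Tree (level-order array): [21, 3, 32, 1, None, 27]
In a BST, the LCA of p=27, q=32 is the first node v on the
root-to-leaf path with p <= v <= q (go left if both < v, right if both > v).
Walk from root:
  at 21: both 27 and 32 > 21, go right
  at 32: 27 <= 32 <= 32, this is the LCA
LCA = 32


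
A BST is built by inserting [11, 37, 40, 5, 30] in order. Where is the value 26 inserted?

Starting tree (level order): [11, 5, 37, None, None, 30, 40]
Insertion path: 11 -> 37 -> 30
Result: insert 26 as left child of 30
Final tree (level order): [11, 5, 37, None, None, 30, 40, 26]


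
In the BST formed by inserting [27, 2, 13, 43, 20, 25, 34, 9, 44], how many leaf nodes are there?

Tree built from: [27, 2, 13, 43, 20, 25, 34, 9, 44]
Tree (level-order array): [27, 2, 43, None, 13, 34, 44, 9, 20, None, None, None, None, None, None, None, 25]
Rule: A leaf has 0 children.
Per-node child counts:
  node 27: 2 child(ren)
  node 2: 1 child(ren)
  node 13: 2 child(ren)
  node 9: 0 child(ren)
  node 20: 1 child(ren)
  node 25: 0 child(ren)
  node 43: 2 child(ren)
  node 34: 0 child(ren)
  node 44: 0 child(ren)
Matching nodes: [9, 25, 34, 44]
Count of leaf nodes: 4


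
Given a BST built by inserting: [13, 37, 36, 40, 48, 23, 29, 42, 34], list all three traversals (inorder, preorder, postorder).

Tree insertion order: [13, 37, 36, 40, 48, 23, 29, 42, 34]
Tree (level-order array): [13, None, 37, 36, 40, 23, None, None, 48, None, 29, 42, None, None, 34]
Inorder (L, root, R): [13, 23, 29, 34, 36, 37, 40, 42, 48]
Preorder (root, L, R): [13, 37, 36, 23, 29, 34, 40, 48, 42]
Postorder (L, R, root): [34, 29, 23, 36, 42, 48, 40, 37, 13]


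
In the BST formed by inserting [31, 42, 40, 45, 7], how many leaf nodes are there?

Tree built from: [31, 42, 40, 45, 7]
Tree (level-order array): [31, 7, 42, None, None, 40, 45]
Rule: A leaf has 0 children.
Per-node child counts:
  node 31: 2 child(ren)
  node 7: 0 child(ren)
  node 42: 2 child(ren)
  node 40: 0 child(ren)
  node 45: 0 child(ren)
Matching nodes: [7, 40, 45]
Count of leaf nodes: 3


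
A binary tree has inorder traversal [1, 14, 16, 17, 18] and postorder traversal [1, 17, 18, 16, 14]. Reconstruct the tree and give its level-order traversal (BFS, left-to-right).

Inorder:   [1, 14, 16, 17, 18]
Postorder: [1, 17, 18, 16, 14]
Algorithm: postorder visits root last, so walk postorder right-to-left;
each value is the root of the current inorder slice — split it at that
value, recurse on the right subtree first, then the left.
Recursive splits:
  root=14; inorder splits into left=[1], right=[16, 17, 18]
  root=16; inorder splits into left=[], right=[17, 18]
  root=18; inorder splits into left=[17], right=[]
  root=17; inorder splits into left=[], right=[]
  root=1; inorder splits into left=[], right=[]
Reconstructed level-order: [14, 1, 16, 18, 17]


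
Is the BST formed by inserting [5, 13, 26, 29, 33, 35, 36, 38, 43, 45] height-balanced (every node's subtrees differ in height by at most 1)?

Tree (level-order array): [5, None, 13, None, 26, None, 29, None, 33, None, 35, None, 36, None, 38, None, 43, None, 45]
Definition: a tree is height-balanced if, at every node, |h(left) - h(right)| <= 1 (empty subtree has height -1).
Bottom-up per-node check:
  node 45: h_left=-1, h_right=-1, diff=0 [OK], height=0
  node 43: h_left=-1, h_right=0, diff=1 [OK], height=1
  node 38: h_left=-1, h_right=1, diff=2 [FAIL (|-1-1|=2 > 1)], height=2
  node 36: h_left=-1, h_right=2, diff=3 [FAIL (|-1-2|=3 > 1)], height=3
  node 35: h_left=-1, h_right=3, diff=4 [FAIL (|-1-3|=4 > 1)], height=4
  node 33: h_left=-1, h_right=4, diff=5 [FAIL (|-1-4|=5 > 1)], height=5
  node 29: h_left=-1, h_right=5, diff=6 [FAIL (|-1-5|=6 > 1)], height=6
  node 26: h_left=-1, h_right=6, diff=7 [FAIL (|-1-6|=7 > 1)], height=7
  node 13: h_left=-1, h_right=7, diff=8 [FAIL (|-1-7|=8 > 1)], height=8
  node 5: h_left=-1, h_right=8, diff=9 [FAIL (|-1-8|=9 > 1)], height=9
Node 38 violates the condition: |-1 - 1| = 2 > 1.
Result: Not balanced


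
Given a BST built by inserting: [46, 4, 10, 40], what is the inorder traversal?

Tree insertion order: [46, 4, 10, 40]
Tree (level-order array): [46, 4, None, None, 10, None, 40]
Inorder traversal: [4, 10, 40, 46]


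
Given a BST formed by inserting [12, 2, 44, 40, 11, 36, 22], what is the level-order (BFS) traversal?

Tree insertion order: [12, 2, 44, 40, 11, 36, 22]
Tree (level-order array): [12, 2, 44, None, 11, 40, None, None, None, 36, None, 22]
BFS from the root, enqueuing left then right child of each popped node:
  queue [12] -> pop 12, enqueue [2, 44], visited so far: [12]
  queue [2, 44] -> pop 2, enqueue [11], visited so far: [12, 2]
  queue [44, 11] -> pop 44, enqueue [40], visited so far: [12, 2, 44]
  queue [11, 40] -> pop 11, enqueue [none], visited so far: [12, 2, 44, 11]
  queue [40] -> pop 40, enqueue [36], visited so far: [12, 2, 44, 11, 40]
  queue [36] -> pop 36, enqueue [22], visited so far: [12, 2, 44, 11, 40, 36]
  queue [22] -> pop 22, enqueue [none], visited so far: [12, 2, 44, 11, 40, 36, 22]
Result: [12, 2, 44, 11, 40, 36, 22]


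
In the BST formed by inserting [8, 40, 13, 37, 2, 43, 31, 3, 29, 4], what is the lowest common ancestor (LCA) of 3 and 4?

Tree insertion order: [8, 40, 13, 37, 2, 43, 31, 3, 29, 4]
Tree (level-order array): [8, 2, 40, None, 3, 13, 43, None, 4, None, 37, None, None, None, None, 31, None, 29]
In a BST, the LCA of p=3, q=4 is the first node v on the
root-to-leaf path with p <= v <= q (go left if both < v, right if both > v).
Walk from root:
  at 8: both 3 and 4 < 8, go left
  at 2: both 3 and 4 > 2, go right
  at 3: 3 <= 3 <= 4, this is the LCA
LCA = 3


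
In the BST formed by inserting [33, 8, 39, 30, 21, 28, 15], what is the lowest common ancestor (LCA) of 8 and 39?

Tree insertion order: [33, 8, 39, 30, 21, 28, 15]
Tree (level-order array): [33, 8, 39, None, 30, None, None, 21, None, 15, 28]
In a BST, the LCA of p=8, q=39 is the first node v on the
root-to-leaf path with p <= v <= q (go left if both < v, right if both > v).
Walk from root:
  at 33: 8 <= 33 <= 39, this is the LCA
LCA = 33


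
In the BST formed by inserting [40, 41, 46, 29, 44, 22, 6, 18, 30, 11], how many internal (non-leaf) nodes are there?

Tree built from: [40, 41, 46, 29, 44, 22, 6, 18, 30, 11]
Tree (level-order array): [40, 29, 41, 22, 30, None, 46, 6, None, None, None, 44, None, None, 18, None, None, 11]
Rule: An internal node has at least one child.
Per-node child counts:
  node 40: 2 child(ren)
  node 29: 2 child(ren)
  node 22: 1 child(ren)
  node 6: 1 child(ren)
  node 18: 1 child(ren)
  node 11: 0 child(ren)
  node 30: 0 child(ren)
  node 41: 1 child(ren)
  node 46: 1 child(ren)
  node 44: 0 child(ren)
Matching nodes: [40, 29, 22, 6, 18, 41, 46]
Count of internal (non-leaf) nodes: 7


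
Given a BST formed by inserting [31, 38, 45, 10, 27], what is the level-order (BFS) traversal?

Tree insertion order: [31, 38, 45, 10, 27]
Tree (level-order array): [31, 10, 38, None, 27, None, 45]
BFS from the root, enqueuing left then right child of each popped node:
  queue [31] -> pop 31, enqueue [10, 38], visited so far: [31]
  queue [10, 38] -> pop 10, enqueue [27], visited so far: [31, 10]
  queue [38, 27] -> pop 38, enqueue [45], visited so far: [31, 10, 38]
  queue [27, 45] -> pop 27, enqueue [none], visited so far: [31, 10, 38, 27]
  queue [45] -> pop 45, enqueue [none], visited so far: [31, 10, 38, 27, 45]
Result: [31, 10, 38, 27, 45]


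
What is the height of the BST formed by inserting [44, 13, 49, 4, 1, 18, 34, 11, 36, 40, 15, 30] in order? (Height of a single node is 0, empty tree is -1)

Insertion order: [44, 13, 49, 4, 1, 18, 34, 11, 36, 40, 15, 30]
Tree (level-order array): [44, 13, 49, 4, 18, None, None, 1, 11, 15, 34, None, None, None, None, None, None, 30, 36, None, None, None, 40]
Compute height bottom-up (empty subtree = -1):
  height(1) = 1 + max(-1, -1) = 0
  height(11) = 1 + max(-1, -1) = 0
  height(4) = 1 + max(0, 0) = 1
  height(15) = 1 + max(-1, -1) = 0
  height(30) = 1 + max(-1, -1) = 0
  height(40) = 1 + max(-1, -1) = 0
  height(36) = 1 + max(-1, 0) = 1
  height(34) = 1 + max(0, 1) = 2
  height(18) = 1 + max(0, 2) = 3
  height(13) = 1 + max(1, 3) = 4
  height(49) = 1 + max(-1, -1) = 0
  height(44) = 1 + max(4, 0) = 5
Height = 5


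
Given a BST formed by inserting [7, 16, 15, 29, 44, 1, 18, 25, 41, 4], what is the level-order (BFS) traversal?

Tree insertion order: [7, 16, 15, 29, 44, 1, 18, 25, 41, 4]
Tree (level-order array): [7, 1, 16, None, 4, 15, 29, None, None, None, None, 18, 44, None, 25, 41]
BFS from the root, enqueuing left then right child of each popped node:
  queue [7] -> pop 7, enqueue [1, 16], visited so far: [7]
  queue [1, 16] -> pop 1, enqueue [4], visited so far: [7, 1]
  queue [16, 4] -> pop 16, enqueue [15, 29], visited so far: [7, 1, 16]
  queue [4, 15, 29] -> pop 4, enqueue [none], visited so far: [7, 1, 16, 4]
  queue [15, 29] -> pop 15, enqueue [none], visited so far: [7, 1, 16, 4, 15]
  queue [29] -> pop 29, enqueue [18, 44], visited so far: [7, 1, 16, 4, 15, 29]
  queue [18, 44] -> pop 18, enqueue [25], visited so far: [7, 1, 16, 4, 15, 29, 18]
  queue [44, 25] -> pop 44, enqueue [41], visited so far: [7, 1, 16, 4, 15, 29, 18, 44]
  queue [25, 41] -> pop 25, enqueue [none], visited so far: [7, 1, 16, 4, 15, 29, 18, 44, 25]
  queue [41] -> pop 41, enqueue [none], visited so far: [7, 1, 16, 4, 15, 29, 18, 44, 25, 41]
Result: [7, 1, 16, 4, 15, 29, 18, 44, 25, 41]
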